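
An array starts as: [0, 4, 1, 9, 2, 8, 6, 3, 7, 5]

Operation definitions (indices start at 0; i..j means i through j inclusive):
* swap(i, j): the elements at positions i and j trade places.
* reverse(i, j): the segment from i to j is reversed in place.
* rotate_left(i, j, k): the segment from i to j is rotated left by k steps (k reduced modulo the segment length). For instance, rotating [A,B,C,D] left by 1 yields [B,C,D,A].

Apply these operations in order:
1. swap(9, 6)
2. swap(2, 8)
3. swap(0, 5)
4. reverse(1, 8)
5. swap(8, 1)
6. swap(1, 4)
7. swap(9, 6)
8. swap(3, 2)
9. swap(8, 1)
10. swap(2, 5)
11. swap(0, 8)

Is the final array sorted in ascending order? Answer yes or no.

After 1 (swap(9, 6)): [0, 4, 1, 9, 2, 8, 5, 3, 7, 6]
After 2 (swap(2, 8)): [0, 4, 7, 9, 2, 8, 5, 3, 1, 6]
After 3 (swap(0, 5)): [8, 4, 7, 9, 2, 0, 5, 3, 1, 6]
After 4 (reverse(1, 8)): [8, 1, 3, 5, 0, 2, 9, 7, 4, 6]
After 5 (swap(8, 1)): [8, 4, 3, 5, 0, 2, 9, 7, 1, 6]
After 6 (swap(1, 4)): [8, 0, 3, 5, 4, 2, 9, 7, 1, 6]
After 7 (swap(9, 6)): [8, 0, 3, 5, 4, 2, 6, 7, 1, 9]
After 8 (swap(3, 2)): [8, 0, 5, 3, 4, 2, 6, 7, 1, 9]
After 9 (swap(8, 1)): [8, 1, 5, 3, 4, 2, 6, 7, 0, 9]
After 10 (swap(2, 5)): [8, 1, 2, 3, 4, 5, 6, 7, 0, 9]
After 11 (swap(0, 8)): [0, 1, 2, 3, 4, 5, 6, 7, 8, 9]

Answer: yes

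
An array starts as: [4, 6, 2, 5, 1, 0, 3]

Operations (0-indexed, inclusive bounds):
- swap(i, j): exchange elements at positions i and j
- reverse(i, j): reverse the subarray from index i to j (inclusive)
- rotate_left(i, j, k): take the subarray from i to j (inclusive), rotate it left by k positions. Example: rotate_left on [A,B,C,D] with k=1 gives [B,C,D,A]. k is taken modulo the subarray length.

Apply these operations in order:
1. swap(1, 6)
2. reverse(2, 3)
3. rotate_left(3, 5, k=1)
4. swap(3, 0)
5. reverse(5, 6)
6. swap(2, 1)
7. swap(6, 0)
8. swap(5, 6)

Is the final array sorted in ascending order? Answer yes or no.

After 1 (swap(1, 6)): [4, 3, 2, 5, 1, 0, 6]
After 2 (reverse(2, 3)): [4, 3, 5, 2, 1, 0, 6]
After 3 (rotate_left(3, 5, k=1)): [4, 3, 5, 1, 0, 2, 6]
After 4 (swap(3, 0)): [1, 3, 5, 4, 0, 2, 6]
After 5 (reverse(5, 6)): [1, 3, 5, 4, 0, 6, 2]
After 6 (swap(2, 1)): [1, 5, 3, 4, 0, 6, 2]
After 7 (swap(6, 0)): [2, 5, 3, 4, 0, 6, 1]
After 8 (swap(5, 6)): [2, 5, 3, 4, 0, 1, 6]

Answer: no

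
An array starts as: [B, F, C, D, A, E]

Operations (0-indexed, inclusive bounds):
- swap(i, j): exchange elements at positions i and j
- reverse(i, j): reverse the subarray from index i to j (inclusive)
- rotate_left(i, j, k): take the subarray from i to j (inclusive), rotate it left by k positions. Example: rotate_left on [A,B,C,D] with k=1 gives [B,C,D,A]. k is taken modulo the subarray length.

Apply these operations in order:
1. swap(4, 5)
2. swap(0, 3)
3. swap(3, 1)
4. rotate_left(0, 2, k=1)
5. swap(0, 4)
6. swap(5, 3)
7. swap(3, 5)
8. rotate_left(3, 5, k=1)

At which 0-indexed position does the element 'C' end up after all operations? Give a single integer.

Answer: 1

Derivation:
After 1 (swap(4, 5)): [B, F, C, D, E, A]
After 2 (swap(0, 3)): [D, F, C, B, E, A]
After 3 (swap(3, 1)): [D, B, C, F, E, A]
After 4 (rotate_left(0, 2, k=1)): [B, C, D, F, E, A]
After 5 (swap(0, 4)): [E, C, D, F, B, A]
After 6 (swap(5, 3)): [E, C, D, A, B, F]
After 7 (swap(3, 5)): [E, C, D, F, B, A]
After 8 (rotate_left(3, 5, k=1)): [E, C, D, B, A, F]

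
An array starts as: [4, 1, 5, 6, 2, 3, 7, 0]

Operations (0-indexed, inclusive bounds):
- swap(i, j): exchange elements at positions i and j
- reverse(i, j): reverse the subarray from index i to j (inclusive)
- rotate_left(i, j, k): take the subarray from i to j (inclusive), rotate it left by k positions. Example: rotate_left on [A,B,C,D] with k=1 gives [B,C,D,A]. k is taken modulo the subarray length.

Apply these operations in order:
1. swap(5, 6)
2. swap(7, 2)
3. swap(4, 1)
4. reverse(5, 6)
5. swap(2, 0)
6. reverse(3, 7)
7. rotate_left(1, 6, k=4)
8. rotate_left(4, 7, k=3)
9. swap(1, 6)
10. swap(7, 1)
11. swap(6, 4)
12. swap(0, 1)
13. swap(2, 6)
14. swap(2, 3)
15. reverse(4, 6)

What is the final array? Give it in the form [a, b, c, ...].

Answer: [7, 0, 2, 6, 1, 4, 3, 5]

Derivation:
After 1 (swap(5, 6)): [4, 1, 5, 6, 2, 7, 3, 0]
After 2 (swap(7, 2)): [4, 1, 0, 6, 2, 7, 3, 5]
After 3 (swap(4, 1)): [4, 2, 0, 6, 1, 7, 3, 5]
After 4 (reverse(5, 6)): [4, 2, 0, 6, 1, 3, 7, 5]
After 5 (swap(2, 0)): [0, 2, 4, 6, 1, 3, 7, 5]
After 6 (reverse(3, 7)): [0, 2, 4, 5, 7, 3, 1, 6]
After 7 (rotate_left(1, 6, k=4)): [0, 3, 1, 2, 4, 5, 7, 6]
After 8 (rotate_left(4, 7, k=3)): [0, 3, 1, 2, 6, 4, 5, 7]
After 9 (swap(1, 6)): [0, 5, 1, 2, 6, 4, 3, 7]
After 10 (swap(7, 1)): [0, 7, 1, 2, 6, 4, 3, 5]
After 11 (swap(6, 4)): [0, 7, 1, 2, 3, 4, 6, 5]
After 12 (swap(0, 1)): [7, 0, 1, 2, 3, 4, 6, 5]
After 13 (swap(2, 6)): [7, 0, 6, 2, 3, 4, 1, 5]
After 14 (swap(2, 3)): [7, 0, 2, 6, 3, 4, 1, 5]
After 15 (reverse(4, 6)): [7, 0, 2, 6, 1, 4, 3, 5]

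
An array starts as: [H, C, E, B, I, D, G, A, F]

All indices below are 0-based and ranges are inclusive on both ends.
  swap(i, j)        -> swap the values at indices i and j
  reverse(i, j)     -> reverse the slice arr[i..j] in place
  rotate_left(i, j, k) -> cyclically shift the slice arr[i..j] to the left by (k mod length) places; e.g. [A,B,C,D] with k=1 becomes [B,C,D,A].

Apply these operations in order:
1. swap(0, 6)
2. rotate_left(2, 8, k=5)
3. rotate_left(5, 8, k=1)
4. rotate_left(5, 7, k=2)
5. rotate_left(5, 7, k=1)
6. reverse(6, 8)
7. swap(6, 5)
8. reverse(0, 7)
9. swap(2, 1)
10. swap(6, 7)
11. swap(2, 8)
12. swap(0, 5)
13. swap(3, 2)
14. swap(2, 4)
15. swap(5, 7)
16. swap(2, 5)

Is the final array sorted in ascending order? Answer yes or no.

After 1 (swap(0, 6)): [G, C, E, B, I, D, H, A, F]
After 2 (rotate_left(2, 8, k=5)): [G, C, A, F, E, B, I, D, H]
After 3 (rotate_left(5, 8, k=1)): [G, C, A, F, E, I, D, H, B]
After 4 (rotate_left(5, 7, k=2)): [G, C, A, F, E, H, I, D, B]
After 5 (rotate_left(5, 7, k=1)): [G, C, A, F, E, I, D, H, B]
After 6 (reverse(6, 8)): [G, C, A, F, E, I, B, H, D]
After 7 (swap(6, 5)): [G, C, A, F, E, B, I, H, D]
After 8 (reverse(0, 7)): [H, I, B, E, F, A, C, G, D]
After 9 (swap(2, 1)): [H, B, I, E, F, A, C, G, D]
After 10 (swap(6, 7)): [H, B, I, E, F, A, G, C, D]
After 11 (swap(2, 8)): [H, B, D, E, F, A, G, C, I]
After 12 (swap(0, 5)): [A, B, D, E, F, H, G, C, I]
After 13 (swap(3, 2)): [A, B, E, D, F, H, G, C, I]
After 14 (swap(2, 4)): [A, B, F, D, E, H, G, C, I]
After 15 (swap(5, 7)): [A, B, F, D, E, C, G, H, I]
After 16 (swap(2, 5)): [A, B, C, D, E, F, G, H, I]

Answer: yes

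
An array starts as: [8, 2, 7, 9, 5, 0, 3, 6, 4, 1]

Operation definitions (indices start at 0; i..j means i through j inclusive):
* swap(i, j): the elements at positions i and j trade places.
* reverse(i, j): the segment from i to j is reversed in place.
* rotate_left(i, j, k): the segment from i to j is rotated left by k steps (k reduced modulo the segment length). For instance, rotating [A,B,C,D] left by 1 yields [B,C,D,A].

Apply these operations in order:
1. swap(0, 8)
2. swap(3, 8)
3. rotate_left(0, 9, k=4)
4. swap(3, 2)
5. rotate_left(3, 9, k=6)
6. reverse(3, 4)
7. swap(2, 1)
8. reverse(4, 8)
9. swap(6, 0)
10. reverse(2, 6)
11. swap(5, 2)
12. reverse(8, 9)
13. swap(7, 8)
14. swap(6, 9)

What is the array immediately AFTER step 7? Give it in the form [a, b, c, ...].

Answer: [5, 6, 0, 3, 8, 9, 1, 4, 2, 7]

Derivation:
After 1 (swap(0, 8)): [4, 2, 7, 9, 5, 0, 3, 6, 8, 1]
After 2 (swap(3, 8)): [4, 2, 7, 8, 5, 0, 3, 6, 9, 1]
After 3 (rotate_left(0, 9, k=4)): [5, 0, 3, 6, 9, 1, 4, 2, 7, 8]
After 4 (swap(3, 2)): [5, 0, 6, 3, 9, 1, 4, 2, 7, 8]
After 5 (rotate_left(3, 9, k=6)): [5, 0, 6, 8, 3, 9, 1, 4, 2, 7]
After 6 (reverse(3, 4)): [5, 0, 6, 3, 8, 9, 1, 4, 2, 7]
After 7 (swap(2, 1)): [5, 6, 0, 3, 8, 9, 1, 4, 2, 7]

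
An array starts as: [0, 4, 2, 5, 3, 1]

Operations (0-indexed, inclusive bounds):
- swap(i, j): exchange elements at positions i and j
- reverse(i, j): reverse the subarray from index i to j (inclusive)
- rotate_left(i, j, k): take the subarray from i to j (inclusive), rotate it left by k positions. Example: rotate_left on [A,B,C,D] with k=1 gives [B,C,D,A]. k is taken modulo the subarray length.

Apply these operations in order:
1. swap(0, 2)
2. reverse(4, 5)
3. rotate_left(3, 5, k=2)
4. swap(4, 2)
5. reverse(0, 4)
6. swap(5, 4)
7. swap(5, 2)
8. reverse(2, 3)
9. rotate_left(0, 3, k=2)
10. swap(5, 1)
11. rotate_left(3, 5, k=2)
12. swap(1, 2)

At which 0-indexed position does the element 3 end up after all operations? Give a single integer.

Answer: 4

Derivation:
After 1 (swap(0, 2)): [2, 4, 0, 5, 3, 1]
After 2 (reverse(4, 5)): [2, 4, 0, 5, 1, 3]
After 3 (rotate_left(3, 5, k=2)): [2, 4, 0, 3, 5, 1]
After 4 (swap(4, 2)): [2, 4, 5, 3, 0, 1]
After 5 (reverse(0, 4)): [0, 3, 5, 4, 2, 1]
After 6 (swap(5, 4)): [0, 3, 5, 4, 1, 2]
After 7 (swap(5, 2)): [0, 3, 2, 4, 1, 5]
After 8 (reverse(2, 3)): [0, 3, 4, 2, 1, 5]
After 9 (rotate_left(0, 3, k=2)): [4, 2, 0, 3, 1, 5]
After 10 (swap(5, 1)): [4, 5, 0, 3, 1, 2]
After 11 (rotate_left(3, 5, k=2)): [4, 5, 0, 2, 3, 1]
After 12 (swap(1, 2)): [4, 0, 5, 2, 3, 1]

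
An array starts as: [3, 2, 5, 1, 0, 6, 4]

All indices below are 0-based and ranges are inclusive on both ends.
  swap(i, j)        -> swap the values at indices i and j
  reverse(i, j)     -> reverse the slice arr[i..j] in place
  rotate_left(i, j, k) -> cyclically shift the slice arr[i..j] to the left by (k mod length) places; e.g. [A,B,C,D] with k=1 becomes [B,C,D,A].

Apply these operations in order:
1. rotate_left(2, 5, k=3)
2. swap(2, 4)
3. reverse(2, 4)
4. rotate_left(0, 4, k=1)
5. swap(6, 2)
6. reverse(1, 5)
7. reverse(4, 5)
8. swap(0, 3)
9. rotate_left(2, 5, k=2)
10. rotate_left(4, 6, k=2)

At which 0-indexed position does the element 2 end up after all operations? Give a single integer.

After 1 (rotate_left(2, 5, k=3)): [3, 2, 6, 5, 1, 0, 4]
After 2 (swap(2, 4)): [3, 2, 1, 5, 6, 0, 4]
After 3 (reverse(2, 4)): [3, 2, 6, 5, 1, 0, 4]
After 4 (rotate_left(0, 4, k=1)): [2, 6, 5, 1, 3, 0, 4]
After 5 (swap(6, 2)): [2, 6, 4, 1, 3, 0, 5]
After 6 (reverse(1, 5)): [2, 0, 3, 1, 4, 6, 5]
After 7 (reverse(4, 5)): [2, 0, 3, 1, 6, 4, 5]
After 8 (swap(0, 3)): [1, 0, 3, 2, 6, 4, 5]
After 9 (rotate_left(2, 5, k=2)): [1, 0, 6, 4, 3, 2, 5]
After 10 (rotate_left(4, 6, k=2)): [1, 0, 6, 4, 5, 3, 2]

Answer: 6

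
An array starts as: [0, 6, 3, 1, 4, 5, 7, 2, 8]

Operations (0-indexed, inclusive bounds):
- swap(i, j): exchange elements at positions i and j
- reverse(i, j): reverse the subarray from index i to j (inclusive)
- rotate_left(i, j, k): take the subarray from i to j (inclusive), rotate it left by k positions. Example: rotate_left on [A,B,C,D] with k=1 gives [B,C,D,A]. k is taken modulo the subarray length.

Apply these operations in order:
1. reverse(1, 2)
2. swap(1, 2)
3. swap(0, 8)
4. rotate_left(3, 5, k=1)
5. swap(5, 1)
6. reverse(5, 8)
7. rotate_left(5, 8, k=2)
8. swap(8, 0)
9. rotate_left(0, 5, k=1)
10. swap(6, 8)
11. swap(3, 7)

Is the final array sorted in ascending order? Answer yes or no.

After 1 (reverse(1, 2)): [0, 3, 6, 1, 4, 5, 7, 2, 8]
After 2 (swap(1, 2)): [0, 6, 3, 1, 4, 5, 7, 2, 8]
After 3 (swap(0, 8)): [8, 6, 3, 1, 4, 5, 7, 2, 0]
After 4 (rotate_left(3, 5, k=1)): [8, 6, 3, 4, 5, 1, 7, 2, 0]
After 5 (swap(5, 1)): [8, 1, 3, 4, 5, 6, 7, 2, 0]
After 6 (reverse(5, 8)): [8, 1, 3, 4, 5, 0, 2, 7, 6]
After 7 (rotate_left(5, 8, k=2)): [8, 1, 3, 4, 5, 7, 6, 0, 2]
After 8 (swap(8, 0)): [2, 1, 3, 4, 5, 7, 6, 0, 8]
After 9 (rotate_left(0, 5, k=1)): [1, 3, 4, 5, 7, 2, 6, 0, 8]
After 10 (swap(6, 8)): [1, 3, 4, 5, 7, 2, 8, 0, 6]
After 11 (swap(3, 7)): [1, 3, 4, 0, 7, 2, 8, 5, 6]

Answer: no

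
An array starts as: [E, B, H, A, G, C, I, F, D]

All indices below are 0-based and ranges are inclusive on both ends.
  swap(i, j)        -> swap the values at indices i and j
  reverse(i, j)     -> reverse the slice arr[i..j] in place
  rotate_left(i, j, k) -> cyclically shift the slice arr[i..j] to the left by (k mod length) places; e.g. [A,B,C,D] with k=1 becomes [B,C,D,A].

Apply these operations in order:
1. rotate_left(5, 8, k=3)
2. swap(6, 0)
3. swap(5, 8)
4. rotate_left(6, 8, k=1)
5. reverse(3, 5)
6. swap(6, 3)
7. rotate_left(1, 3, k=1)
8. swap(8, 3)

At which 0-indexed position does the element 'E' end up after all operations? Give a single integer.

Answer: 3

Derivation:
After 1 (rotate_left(5, 8, k=3)): [E, B, H, A, G, D, C, I, F]
After 2 (swap(6, 0)): [C, B, H, A, G, D, E, I, F]
After 3 (swap(5, 8)): [C, B, H, A, G, F, E, I, D]
After 4 (rotate_left(6, 8, k=1)): [C, B, H, A, G, F, I, D, E]
After 5 (reverse(3, 5)): [C, B, H, F, G, A, I, D, E]
After 6 (swap(6, 3)): [C, B, H, I, G, A, F, D, E]
After 7 (rotate_left(1, 3, k=1)): [C, H, I, B, G, A, F, D, E]
After 8 (swap(8, 3)): [C, H, I, E, G, A, F, D, B]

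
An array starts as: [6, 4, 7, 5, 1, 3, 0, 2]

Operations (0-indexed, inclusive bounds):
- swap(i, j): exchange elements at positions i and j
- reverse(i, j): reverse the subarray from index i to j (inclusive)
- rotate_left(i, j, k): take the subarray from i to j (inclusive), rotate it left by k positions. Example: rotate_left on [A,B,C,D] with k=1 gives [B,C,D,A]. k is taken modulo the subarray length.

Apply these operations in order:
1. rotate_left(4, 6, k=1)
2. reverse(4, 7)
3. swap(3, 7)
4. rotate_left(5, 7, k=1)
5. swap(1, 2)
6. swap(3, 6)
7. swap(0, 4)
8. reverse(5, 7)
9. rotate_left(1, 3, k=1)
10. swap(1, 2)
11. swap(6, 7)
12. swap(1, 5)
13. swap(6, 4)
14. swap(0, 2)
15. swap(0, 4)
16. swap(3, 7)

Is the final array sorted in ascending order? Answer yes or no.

After 1 (rotate_left(4, 6, k=1)): [6, 4, 7, 5, 3, 0, 1, 2]
After 2 (reverse(4, 7)): [6, 4, 7, 5, 2, 1, 0, 3]
After 3 (swap(3, 7)): [6, 4, 7, 3, 2, 1, 0, 5]
After 4 (rotate_left(5, 7, k=1)): [6, 4, 7, 3, 2, 0, 5, 1]
After 5 (swap(1, 2)): [6, 7, 4, 3, 2, 0, 5, 1]
After 6 (swap(3, 6)): [6, 7, 4, 5, 2, 0, 3, 1]
After 7 (swap(0, 4)): [2, 7, 4, 5, 6, 0, 3, 1]
After 8 (reverse(5, 7)): [2, 7, 4, 5, 6, 1, 3, 0]
After 9 (rotate_left(1, 3, k=1)): [2, 4, 5, 7, 6, 1, 3, 0]
After 10 (swap(1, 2)): [2, 5, 4, 7, 6, 1, 3, 0]
After 11 (swap(6, 7)): [2, 5, 4, 7, 6, 1, 0, 3]
After 12 (swap(1, 5)): [2, 1, 4, 7, 6, 5, 0, 3]
After 13 (swap(6, 4)): [2, 1, 4, 7, 0, 5, 6, 3]
After 14 (swap(0, 2)): [4, 1, 2, 7, 0, 5, 6, 3]
After 15 (swap(0, 4)): [0, 1, 2, 7, 4, 5, 6, 3]
After 16 (swap(3, 7)): [0, 1, 2, 3, 4, 5, 6, 7]

Answer: yes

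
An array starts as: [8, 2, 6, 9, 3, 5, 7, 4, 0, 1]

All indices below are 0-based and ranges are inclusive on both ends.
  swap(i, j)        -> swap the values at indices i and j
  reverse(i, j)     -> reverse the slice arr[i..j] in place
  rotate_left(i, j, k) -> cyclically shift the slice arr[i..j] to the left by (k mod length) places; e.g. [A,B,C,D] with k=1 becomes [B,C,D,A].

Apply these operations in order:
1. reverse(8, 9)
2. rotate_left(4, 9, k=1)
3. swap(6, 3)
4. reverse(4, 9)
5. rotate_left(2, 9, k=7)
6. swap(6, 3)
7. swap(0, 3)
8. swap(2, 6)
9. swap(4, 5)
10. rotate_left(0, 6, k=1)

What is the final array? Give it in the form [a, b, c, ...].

After 1 (reverse(8, 9)): [8, 2, 6, 9, 3, 5, 7, 4, 1, 0]
After 2 (rotate_left(4, 9, k=1)): [8, 2, 6, 9, 5, 7, 4, 1, 0, 3]
After 3 (swap(6, 3)): [8, 2, 6, 4, 5, 7, 9, 1, 0, 3]
After 4 (reverse(4, 9)): [8, 2, 6, 4, 3, 0, 1, 9, 7, 5]
After 5 (rotate_left(2, 9, k=7)): [8, 2, 5, 6, 4, 3, 0, 1, 9, 7]
After 6 (swap(6, 3)): [8, 2, 5, 0, 4, 3, 6, 1, 9, 7]
After 7 (swap(0, 3)): [0, 2, 5, 8, 4, 3, 6, 1, 9, 7]
After 8 (swap(2, 6)): [0, 2, 6, 8, 4, 3, 5, 1, 9, 7]
After 9 (swap(4, 5)): [0, 2, 6, 8, 3, 4, 5, 1, 9, 7]
After 10 (rotate_left(0, 6, k=1)): [2, 6, 8, 3, 4, 5, 0, 1, 9, 7]

Answer: [2, 6, 8, 3, 4, 5, 0, 1, 9, 7]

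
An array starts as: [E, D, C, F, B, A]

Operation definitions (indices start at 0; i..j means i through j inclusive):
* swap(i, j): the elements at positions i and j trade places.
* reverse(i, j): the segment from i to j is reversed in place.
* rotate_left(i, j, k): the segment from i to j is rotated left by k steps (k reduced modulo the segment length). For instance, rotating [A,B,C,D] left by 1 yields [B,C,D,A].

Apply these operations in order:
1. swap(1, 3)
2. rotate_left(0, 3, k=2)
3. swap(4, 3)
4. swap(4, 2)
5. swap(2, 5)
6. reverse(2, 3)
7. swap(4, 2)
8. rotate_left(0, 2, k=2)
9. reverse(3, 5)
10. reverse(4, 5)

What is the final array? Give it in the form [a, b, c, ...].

After 1 (swap(1, 3)): [E, F, C, D, B, A]
After 2 (rotate_left(0, 3, k=2)): [C, D, E, F, B, A]
After 3 (swap(4, 3)): [C, D, E, B, F, A]
After 4 (swap(4, 2)): [C, D, F, B, E, A]
After 5 (swap(2, 5)): [C, D, A, B, E, F]
After 6 (reverse(2, 3)): [C, D, B, A, E, F]
After 7 (swap(4, 2)): [C, D, E, A, B, F]
After 8 (rotate_left(0, 2, k=2)): [E, C, D, A, B, F]
After 9 (reverse(3, 5)): [E, C, D, F, B, A]
After 10 (reverse(4, 5)): [E, C, D, F, A, B]

Answer: [E, C, D, F, A, B]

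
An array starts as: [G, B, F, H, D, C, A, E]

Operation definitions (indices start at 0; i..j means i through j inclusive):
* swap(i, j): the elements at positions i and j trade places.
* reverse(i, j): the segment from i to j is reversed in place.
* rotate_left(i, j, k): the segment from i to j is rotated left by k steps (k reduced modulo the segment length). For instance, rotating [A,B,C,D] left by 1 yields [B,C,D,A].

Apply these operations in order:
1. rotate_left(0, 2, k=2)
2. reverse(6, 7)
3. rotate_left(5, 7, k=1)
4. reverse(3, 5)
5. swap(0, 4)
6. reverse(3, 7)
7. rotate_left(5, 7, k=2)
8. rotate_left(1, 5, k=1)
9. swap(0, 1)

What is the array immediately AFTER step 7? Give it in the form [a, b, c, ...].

After 1 (rotate_left(0, 2, k=2)): [F, G, B, H, D, C, A, E]
After 2 (reverse(6, 7)): [F, G, B, H, D, C, E, A]
After 3 (rotate_left(5, 7, k=1)): [F, G, B, H, D, E, A, C]
After 4 (reverse(3, 5)): [F, G, B, E, D, H, A, C]
After 5 (swap(0, 4)): [D, G, B, E, F, H, A, C]
After 6 (reverse(3, 7)): [D, G, B, C, A, H, F, E]
After 7 (rotate_left(5, 7, k=2)): [D, G, B, C, A, E, H, F]

Answer: [D, G, B, C, A, E, H, F]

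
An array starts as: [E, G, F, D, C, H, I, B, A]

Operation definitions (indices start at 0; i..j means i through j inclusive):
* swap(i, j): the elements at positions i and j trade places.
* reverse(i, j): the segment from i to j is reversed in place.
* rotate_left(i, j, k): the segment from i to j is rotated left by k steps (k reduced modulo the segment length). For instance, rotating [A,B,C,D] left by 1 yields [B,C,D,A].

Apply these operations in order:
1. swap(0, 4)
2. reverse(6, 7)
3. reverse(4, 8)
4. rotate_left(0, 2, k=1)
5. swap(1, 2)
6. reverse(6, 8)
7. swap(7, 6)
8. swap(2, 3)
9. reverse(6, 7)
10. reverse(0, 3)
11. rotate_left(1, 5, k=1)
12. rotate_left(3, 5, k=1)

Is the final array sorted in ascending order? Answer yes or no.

Answer: no

Derivation:
After 1 (swap(0, 4)): [C, G, F, D, E, H, I, B, A]
After 2 (reverse(6, 7)): [C, G, F, D, E, H, B, I, A]
After 3 (reverse(4, 8)): [C, G, F, D, A, I, B, H, E]
After 4 (rotate_left(0, 2, k=1)): [G, F, C, D, A, I, B, H, E]
After 5 (swap(1, 2)): [G, C, F, D, A, I, B, H, E]
After 6 (reverse(6, 8)): [G, C, F, D, A, I, E, H, B]
After 7 (swap(7, 6)): [G, C, F, D, A, I, H, E, B]
After 8 (swap(2, 3)): [G, C, D, F, A, I, H, E, B]
After 9 (reverse(6, 7)): [G, C, D, F, A, I, E, H, B]
After 10 (reverse(0, 3)): [F, D, C, G, A, I, E, H, B]
After 11 (rotate_left(1, 5, k=1)): [F, C, G, A, I, D, E, H, B]
After 12 (rotate_left(3, 5, k=1)): [F, C, G, I, D, A, E, H, B]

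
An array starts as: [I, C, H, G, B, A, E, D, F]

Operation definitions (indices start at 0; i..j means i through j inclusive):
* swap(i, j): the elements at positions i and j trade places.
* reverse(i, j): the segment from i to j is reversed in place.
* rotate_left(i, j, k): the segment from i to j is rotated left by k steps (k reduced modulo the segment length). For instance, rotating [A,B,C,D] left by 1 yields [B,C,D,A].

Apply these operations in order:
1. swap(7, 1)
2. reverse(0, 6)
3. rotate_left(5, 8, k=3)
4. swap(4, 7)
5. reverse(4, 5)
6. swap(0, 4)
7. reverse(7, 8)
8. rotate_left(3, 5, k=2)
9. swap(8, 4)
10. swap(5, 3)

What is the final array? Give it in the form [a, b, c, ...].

Answer: [F, A, B, E, H, I, D, C, G]

Derivation:
After 1 (swap(7, 1)): [I, D, H, G, B, A, E, C, F]
After 2 (reverse(0, 6)): [E, A, B, G, H, D, I, C, F]
After 3 (rotate_left(5, 8, k=3)): [E, A, B, G, H, F, D, I, C]
After 4 (swap(4, 7)): [E, A, B, G, I, F, D, H, C]
After 5 (reverse(4, 5)): [E, A, B, G, F, I, D, H, C]
After 6 (swap(0, 4)): [F, A, B, G, E, I, D, H, C]
After 7 (reverse(7, 8)): [F, A, B, G, E, I, D, C, H]
After 8 (rotate_left(3, 5, k=2)): [F, A, B, I, G, E, D, C, H]
After 9 (swap(8, 4)): [F, A, B, I, H, E, D, C, G]
After 10 (swap(5, 3)): [F, A, B, E, H, I, D, C, G]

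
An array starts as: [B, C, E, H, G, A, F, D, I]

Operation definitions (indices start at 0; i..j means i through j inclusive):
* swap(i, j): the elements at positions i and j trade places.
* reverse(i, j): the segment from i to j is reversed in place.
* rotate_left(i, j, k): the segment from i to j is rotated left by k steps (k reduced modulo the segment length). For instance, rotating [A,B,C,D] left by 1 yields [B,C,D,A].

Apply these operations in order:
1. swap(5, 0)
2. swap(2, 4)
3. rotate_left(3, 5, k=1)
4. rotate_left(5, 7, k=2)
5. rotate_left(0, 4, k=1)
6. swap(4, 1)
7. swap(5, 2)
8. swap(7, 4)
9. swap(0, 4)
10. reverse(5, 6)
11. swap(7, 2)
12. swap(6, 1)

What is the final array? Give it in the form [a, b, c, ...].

Answer: [F, E, G, B, C, H, A, D, I]

Derivation:
After 1 (swap(5, 0)): [A, C, E, H, G, B, F, D, I]
After 2 (swap(2, 4)): [A, C, G, H, E, B, F, D, I]
After 3 (rotate_left(3, 5, k=1)): [A, C, G, E, B, H, F, D, I]
After 4 (rotate_left(5, 7, k=2)): [A, C, G, E, B, D, H, F, I]
After 5 (rotate_left(0, 4, k=1)): [C, G, E, B, A, D, H, F, I]
After 6 (swap(4, 1)): [C, A, E, B, G, D, H, F, I]
After 7 (swap(5, 2)): [C, A, D, B, G, E, H, F, I]
After 8 (swap(7, 4)): [C, A, D, B, F, E, H, G, I]
After 9 (swap(0, 4)): [F, A, D, B, C, E, H, G, I]
After 10 (reverse(5, 6)): [F, A, D, B, C, H, E, G, I]
After 11 (swap(7, 2)): [F, A, G, B, C, H, E, D, I]
After 12 (swap(6, 1)): [F, E, G, B, C, H, A, D, I]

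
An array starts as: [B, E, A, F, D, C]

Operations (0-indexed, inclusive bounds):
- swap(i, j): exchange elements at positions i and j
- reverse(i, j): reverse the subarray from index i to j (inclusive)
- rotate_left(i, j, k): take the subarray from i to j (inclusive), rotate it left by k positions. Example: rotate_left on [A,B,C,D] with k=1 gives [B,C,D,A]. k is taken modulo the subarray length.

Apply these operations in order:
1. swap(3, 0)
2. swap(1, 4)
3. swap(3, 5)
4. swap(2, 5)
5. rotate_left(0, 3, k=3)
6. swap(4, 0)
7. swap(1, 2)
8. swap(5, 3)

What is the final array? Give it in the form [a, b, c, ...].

Answer: [E, D, F, A, C, B]

Derivation:
After 1 (swap(3, 0)): [F, E, A, B, D, C]
After 2 (swap(1, 4)): [F, D, A, B, E, C]
After 3 (swap(3, 5)): [F, D, A, C, E, B]
After 4 (swap(2, 5)): [F, D, B, C, E, A]
After 5 (rotate_left(0, 3, k=3)): [C, F, D, B, E, A]
After 6 (swap(4, 0)): [E, F, D, B, C, A]
After 7 (swap(1, 2)): [E, D, F, B, C, A]
After 8 (swap(5, 3)): [E, D, F, A, C, B]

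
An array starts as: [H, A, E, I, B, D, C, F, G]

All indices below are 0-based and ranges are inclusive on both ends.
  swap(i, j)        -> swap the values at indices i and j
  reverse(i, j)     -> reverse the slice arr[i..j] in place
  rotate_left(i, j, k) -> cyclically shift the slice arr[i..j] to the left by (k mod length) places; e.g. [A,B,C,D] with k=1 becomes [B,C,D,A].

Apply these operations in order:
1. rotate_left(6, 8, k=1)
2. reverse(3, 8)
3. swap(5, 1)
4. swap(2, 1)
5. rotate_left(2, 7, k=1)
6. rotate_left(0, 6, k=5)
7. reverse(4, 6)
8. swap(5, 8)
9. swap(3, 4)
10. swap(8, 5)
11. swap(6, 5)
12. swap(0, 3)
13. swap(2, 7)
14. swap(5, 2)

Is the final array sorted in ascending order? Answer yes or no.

Answer: yes

Derivation:
After 1 (rotate_left(6, 8, k=1)): [H, A, E, I, B, D, F, G, C]
After 2 (reverse(3, 8)): [H, A, E, C, G, F, D, B, I]
After 3 (swap(5, 1)): [H, F, E, C, G, A, D, B, I]
After 4 (swap(2, 1)): [H, E, F, C, G, A, D, B, I]
After 5 (rotate_left(2, 7, k=1)): [H, E, C, G, A, D, B, F, I]
After 6 (rotate_left(0, 6, k=5)): [D, B, H, E, C, G, A, F, I]
After 7 (reverse(4, 6)): [D, B, H, E, A, G, C, F, I]
After 8 (swap(5, 8)): [D, B, H, E, A, I, C, F, G]
After 9 (swap(3, 4)): [D, B, H, A, E, I, C, F, G]
After 10 (swap(8, 5)): [D, B, H, A, E, G, C, F, I]
After 11 (swap(6, 5)): [D, B, H, A, E, C, G, F, I]
After 12 (swap(0, 3)): [A, B, H, D, E, C, G, F, I]
After 13 (swap(2, 7)): [A, B, F, D, E, C, G, H, I]
After 14 (swap(5, 2)): [A, B, C, D, E, F, G, H, I]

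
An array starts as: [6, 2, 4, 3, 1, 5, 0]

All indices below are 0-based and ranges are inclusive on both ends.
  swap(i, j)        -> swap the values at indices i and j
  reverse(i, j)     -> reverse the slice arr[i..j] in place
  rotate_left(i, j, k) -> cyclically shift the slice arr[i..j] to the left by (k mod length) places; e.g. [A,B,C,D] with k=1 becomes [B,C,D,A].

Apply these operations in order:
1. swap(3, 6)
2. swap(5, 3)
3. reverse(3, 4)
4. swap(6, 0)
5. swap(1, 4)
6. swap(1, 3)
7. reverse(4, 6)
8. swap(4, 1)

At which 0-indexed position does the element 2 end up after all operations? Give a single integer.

Answer: 6

Derivation:
After 1 (swap(3, 6)): [6, 2, 4, 0, 1, 5, 3]
After 2 (swap(5, 3)): [6, 2, 4, 5, 1, 0, 3]
After 3 (reverse(3, 4)): [6, 2, 4, 1, 5, 0, 3]
After 4 (swap(6, 0)): [3, 2, 4, 1, 5, 0, 6]
After 5 (swap(1, 4)): [3, 5, 4, 1, 2, 0, 6]
After 6 (swap(1, 3)): [3, 1, 4, 5, 2, 0, 6]
After 7 (reverse(4, 6)): [3, 1, 4, 5, 6, 0, 2]
After 8 (swap(4, 1)): [3, 6, 4, 5, 1, 0, 2]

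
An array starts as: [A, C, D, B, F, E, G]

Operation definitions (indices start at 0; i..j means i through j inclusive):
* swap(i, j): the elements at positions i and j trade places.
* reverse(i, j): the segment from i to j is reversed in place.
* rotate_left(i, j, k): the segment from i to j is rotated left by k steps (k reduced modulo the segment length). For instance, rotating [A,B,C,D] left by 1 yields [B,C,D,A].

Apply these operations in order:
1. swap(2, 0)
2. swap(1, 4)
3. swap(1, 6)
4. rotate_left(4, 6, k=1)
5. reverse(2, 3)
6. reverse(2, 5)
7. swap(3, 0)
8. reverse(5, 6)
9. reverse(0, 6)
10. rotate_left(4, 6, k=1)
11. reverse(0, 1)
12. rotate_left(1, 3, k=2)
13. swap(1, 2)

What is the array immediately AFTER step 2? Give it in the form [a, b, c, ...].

After 1 (swap(2, 0)): [D, C, A, B, F, E, G]
After 2 (swap(1, 4)): [D, F, A, B, C, E, G]

Answer: [D, F, A, B, C, E, G]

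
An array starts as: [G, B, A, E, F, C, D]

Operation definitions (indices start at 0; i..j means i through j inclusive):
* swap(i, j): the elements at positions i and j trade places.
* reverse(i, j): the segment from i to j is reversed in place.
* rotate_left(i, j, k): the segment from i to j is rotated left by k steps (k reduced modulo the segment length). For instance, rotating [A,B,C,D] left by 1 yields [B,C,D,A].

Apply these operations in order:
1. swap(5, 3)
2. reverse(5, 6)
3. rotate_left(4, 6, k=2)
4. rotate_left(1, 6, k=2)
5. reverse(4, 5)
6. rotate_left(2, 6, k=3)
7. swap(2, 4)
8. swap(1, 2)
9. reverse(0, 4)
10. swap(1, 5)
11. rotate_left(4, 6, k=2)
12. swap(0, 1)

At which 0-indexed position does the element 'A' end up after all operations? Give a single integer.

Answer: 6

Derivation:
After 1 (swap(5, 3)): [G, B, A, C, F, E, D]
After 2 (reverse(5, 6)): [G, B, A, C, F, D, E]
After 3 (rotate_left(4, 6, k=2)): [G, B, A, C, E, F, D]
After 4 (rotate_left(1, 6, k=2)): [G, C, E, F, D, B, A]
After 5 (reverse(4, 5)): [G, C, E, F, B, D, A]
After 6 (rotate_left(2, 6, k=3)): [G, C, D, A, E, F, B]
After 7 (swap(2, 4)): [G, C, E, A, D, F, B]
After 8 (swap(1, 2)): [G, E, C, A, D, F, B]
After 9 (reverse(0, 4)): [D, A, C, E, G, F, B]
After 10 (swap(1, 5)): [D, F, C, E, G, A, B]
After 11 (rotate_left(4, 6, k=2)): [D, F, C, E, B, G, A]
After 12 (swap(0, 1)): [F, D, C, E, B, G, A]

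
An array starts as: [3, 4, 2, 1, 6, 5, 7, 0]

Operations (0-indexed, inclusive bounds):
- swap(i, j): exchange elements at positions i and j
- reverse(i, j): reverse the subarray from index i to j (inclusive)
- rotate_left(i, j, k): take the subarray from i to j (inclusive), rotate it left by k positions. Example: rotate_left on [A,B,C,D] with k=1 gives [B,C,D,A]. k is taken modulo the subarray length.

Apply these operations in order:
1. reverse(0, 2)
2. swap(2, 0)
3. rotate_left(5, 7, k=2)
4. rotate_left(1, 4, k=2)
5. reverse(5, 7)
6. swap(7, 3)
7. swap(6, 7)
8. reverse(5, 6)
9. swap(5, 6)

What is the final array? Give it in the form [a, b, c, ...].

Answer: [3, 1, 6, 0, 2, 7, 4, 5]

Derivation:
After 1 (reverse(0, 2)): [2, 4, 3, 1, 6, 5, 7, 0]
After 2 (swap(2, 0)): [3, 4, 2, 1, 6, 5, 7, 0]
After 3 (rotate_left(5, 7, k=2)): [3, 4, 2, 1, 6, 0, 5, 7]
After 4 (rotate_left(1, 4, k=2)): [3, 1, 6, 4, 2, 0, 5, 7]
After 5 (reverse(5, 7)): [3, 1, 6, 4, 2, 7, 5, 0]
After 6 (swap(7, 3)): [3, 1, 6, 0, 2, 7, 5, 4]
After 7 (swap(6, 7)): [3, 1, 6, 0, 2, 7, 4, 5]
After 8 (reverse(5, 6)): [3, 1, 6, 0, 2, 4, 7, 5]
After 9 (swap(5, 6)): [3, 1, 6, 0, 2, 7, 4, 5]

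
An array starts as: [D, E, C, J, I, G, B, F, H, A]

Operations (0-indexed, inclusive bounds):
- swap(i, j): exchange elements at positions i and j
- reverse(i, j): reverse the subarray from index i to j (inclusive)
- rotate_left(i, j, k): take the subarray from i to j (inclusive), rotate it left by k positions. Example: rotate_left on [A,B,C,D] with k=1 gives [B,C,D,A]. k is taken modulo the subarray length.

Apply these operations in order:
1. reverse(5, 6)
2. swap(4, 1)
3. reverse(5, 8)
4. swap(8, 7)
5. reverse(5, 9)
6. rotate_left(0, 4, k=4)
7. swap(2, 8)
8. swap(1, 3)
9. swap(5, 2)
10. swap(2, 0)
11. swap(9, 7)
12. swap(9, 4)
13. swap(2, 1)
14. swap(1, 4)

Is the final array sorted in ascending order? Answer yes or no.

Answer: yes

Derivation:
After 1 (reverse(5, 6)): [D, E, C, J, I, B, G, F, H, A]
After 2 (swap(4, 1)): [D, I, C, J, E, B, G, F, H, A]
After 3 (reverse(5, 8)): [D, I, C, J, E, H, F, G, B, A]
After 4 (swap(8, 7)): [D, I, C, J, E, H, F, B, G, A]
After 5 (reverse(5, 9)): [D, I, C, J, E, A, G, B, F, H]
After 6 (rotate_left(0, 4, k=4)): [E, D, I, C, J, A, G, B, F, H]
After 7 (swap(2, 8)): [E, D, F, C, J, A, G, B, I, H]
After 8 (swap(1, 3)): [E, C, F, D, J, A, G, B, I, H]
After 9 (swap(5, 2)): [E, C, A, D, J, F, G, B, I, H]
After 10 (swap(2, 0)): [A, C, E, D, J, F, G, B, I, H]
After 11 (swap(9, 7)): [A, C, E, D, J, F, G, H, I, B]
After 12 (swap(9, 4)): [A, C, E, D, B, F, G, H, I, J]
After 13 (swap(2, 1)): [A, E, C, D, B, F, G, H, I, J]
After 14 (swap(1, 4)): [A, B, C, D, E, F, G, H, I, J]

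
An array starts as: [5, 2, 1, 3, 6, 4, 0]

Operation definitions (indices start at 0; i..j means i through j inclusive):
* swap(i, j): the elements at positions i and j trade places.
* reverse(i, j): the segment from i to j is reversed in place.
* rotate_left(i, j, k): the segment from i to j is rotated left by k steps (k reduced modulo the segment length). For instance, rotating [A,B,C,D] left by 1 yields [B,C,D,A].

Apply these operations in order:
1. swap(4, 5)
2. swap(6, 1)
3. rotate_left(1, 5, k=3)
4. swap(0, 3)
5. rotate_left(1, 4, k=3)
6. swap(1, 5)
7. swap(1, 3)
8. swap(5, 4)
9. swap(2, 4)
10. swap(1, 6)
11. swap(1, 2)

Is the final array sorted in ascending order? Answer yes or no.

After 1 (swap(4, 5)): [5, 2, 1, 3, 4, 6, 0]
After 2 (swap(6, 1)): [5, 0, 1, 3, 4, 6, 2]
After 3 (rotate_left(1, 5, k=3)): [5, 4, 6, 0, 1, 3, 2]
After 4 (swap(0, 3)): [0, 4, 6, 5, 1, 3, 2]
After 5 (rotate_left(1, 4, k=3)): [0, 1, 4, 6, 5, 3, 2]
After 6 (swap(1, 5)): [0, 3, 4, 6, 5, 1, 2]
After 7 (swap(1, 3)): [0, 6, 4, 3, 5, 1, 2]
After 8 (swap(5, 4)): [0, 6, 4, 3, 1, 5, 2]
After 9 (swap(2, 4)): [0, 6, 1, 3, 4, 5, 2]
After 10 (swap(1, 6)): [0, 2, 1, 3, 4, 5, 6]
After 11 (swap(1, 2)): [0, 1, 2, 3, 4, 5, 6]

Answer: yes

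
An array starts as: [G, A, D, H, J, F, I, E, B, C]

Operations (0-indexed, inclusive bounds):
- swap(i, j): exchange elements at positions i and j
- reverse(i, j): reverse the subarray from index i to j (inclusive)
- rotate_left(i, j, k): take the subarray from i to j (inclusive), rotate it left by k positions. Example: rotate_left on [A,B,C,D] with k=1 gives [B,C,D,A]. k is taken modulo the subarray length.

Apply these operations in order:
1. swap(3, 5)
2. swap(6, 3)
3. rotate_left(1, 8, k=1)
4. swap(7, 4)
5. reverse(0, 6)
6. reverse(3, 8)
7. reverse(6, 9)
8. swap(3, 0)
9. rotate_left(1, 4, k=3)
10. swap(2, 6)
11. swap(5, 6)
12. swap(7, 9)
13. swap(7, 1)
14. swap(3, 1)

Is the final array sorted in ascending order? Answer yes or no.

After 1 (swap(3, 5)): [G, A, D, F, J, H, I, E, B, C]
After 2 (swap(6, 3)): [G, A, D, I, J, H, F, E, B, C]
After 3 (rotate_left(1, 8, k=1)): [G, D, I, J, H, F, E, B, A, C]
After 4 (swap(7, 4)): [G, D, I, J, B, F, E, H, A, C]
After 5 (reverse(0, 6)): [E, F, B, J, I, D, G, H, A, C]
After 6 (reverse(3, 8)): [E, F, B, A, H, G, D, I, J, C]
After 7 (reverse(6, 9)): [E, F, B, A, H, G, C, J, I, D]
After 8 (swap(3, 0)): [A, F, B, E, H, G, C, J, I, D]
After 9 (rotate_left(1, 4, k=3)): [A, H, F, B, E, G, C, J, I, D]
After 10 (swap(2, 6)): [A, H, C, B, E, G, F, J, I, D]
After 11 (swap(5, 6)): [A, H, C, B, E, F, G, J, I, D]
After 12 (swap(7, 9)): [A, H, C, B, E, F, G, D, I, J]
After 13 (swap(7, 1)): [A, D, C, B, E, F, G, H, I, J]
After 14 (swap(3, 1)): [A, B, C, D, E, F, G, H, I, J]

Answer: yes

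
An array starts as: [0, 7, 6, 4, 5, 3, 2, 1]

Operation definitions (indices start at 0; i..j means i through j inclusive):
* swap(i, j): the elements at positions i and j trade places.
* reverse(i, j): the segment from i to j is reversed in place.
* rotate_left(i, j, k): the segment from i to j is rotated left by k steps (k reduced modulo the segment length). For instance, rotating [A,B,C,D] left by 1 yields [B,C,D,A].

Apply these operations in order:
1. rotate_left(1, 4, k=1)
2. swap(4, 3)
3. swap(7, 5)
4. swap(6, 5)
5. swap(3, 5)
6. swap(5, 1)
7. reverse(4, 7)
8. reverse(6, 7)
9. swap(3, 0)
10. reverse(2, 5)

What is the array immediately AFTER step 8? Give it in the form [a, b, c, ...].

Answer: [0, 7, 4, 2, 3, 1, 5, 6]

Derivation:
After 1 (rotate_left(1, 4, k=1)): [0, 6, 4, 5, 7, 3, 2, 1]
After 2 (swap(4, 3)): [0, 6, 4, 7, 5, 3, 2, 1]
After 3 (swap(7, 5)): [0, 6, 4, 7, 5, 1, 2, 3]
After 4 (swap(6, 5)): [0, 6, 4, 7, 5, 2, 1, 3]
After 5 (swap(3, 5)): [0, 6, 4, 2, 5, 7, 1, 3]
After 6 (swap(5, 1)): [0, 7, 4, 2, 5, 6, 1, 3]
After 7 (reverse(4, 7)): [0, 7, 4, 2, 3, 1, 6, 5]
After 8 (reverse(6, 7)): [0, 7, 4, 2, 3, 1, 5, 6]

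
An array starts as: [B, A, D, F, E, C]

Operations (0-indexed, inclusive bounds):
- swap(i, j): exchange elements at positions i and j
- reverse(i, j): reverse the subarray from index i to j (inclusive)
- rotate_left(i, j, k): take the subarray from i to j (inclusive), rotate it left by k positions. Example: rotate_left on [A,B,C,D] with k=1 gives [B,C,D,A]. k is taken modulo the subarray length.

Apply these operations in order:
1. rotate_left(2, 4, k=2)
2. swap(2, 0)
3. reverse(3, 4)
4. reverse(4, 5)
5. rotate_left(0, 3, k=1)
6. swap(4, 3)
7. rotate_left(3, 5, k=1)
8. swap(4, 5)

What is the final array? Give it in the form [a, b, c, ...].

Answer: [A, B, F, E, C, D]

Derivation:
After 1 (rotate_left(2, 4, k=2)): [B, A, E, D, F, C]
After 2 (swap(2, 0)): [E, A, B, D, F, C]
After 3 (reverse(3, 4)): [E, A, B, F, D, C]
After 4 (reverse(4, 5)): [E, A, B, F, C, D]
After 5 (rotate_left(0, 3, k=1)): [A, B, F, E, C, D]
After 6 (swap(4, 3)): [A, B, F, C, E, D]
After 7 (rotate_left(3, 5, k=1)): [A, B, F, E, D, C]
After 8 (swap(4, 5)): [A, B, F, E, C, D]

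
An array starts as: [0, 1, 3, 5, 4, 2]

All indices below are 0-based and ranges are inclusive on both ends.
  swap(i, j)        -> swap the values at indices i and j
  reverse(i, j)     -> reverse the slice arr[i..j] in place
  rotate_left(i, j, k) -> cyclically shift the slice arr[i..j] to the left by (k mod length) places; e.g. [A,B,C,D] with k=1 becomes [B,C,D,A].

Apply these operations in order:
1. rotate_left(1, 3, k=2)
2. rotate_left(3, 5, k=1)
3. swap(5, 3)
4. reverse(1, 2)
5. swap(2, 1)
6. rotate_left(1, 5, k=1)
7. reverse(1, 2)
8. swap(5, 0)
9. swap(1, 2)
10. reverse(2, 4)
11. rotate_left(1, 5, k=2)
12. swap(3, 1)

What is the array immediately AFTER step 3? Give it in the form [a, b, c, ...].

After 1 (rotate_left(1, 3, k=2)): [0, 5, 1, 3, 4, 2]
After 2 (rotate_left(3, 5, k=1)): [0, 5, 1, 4, 2, 3]
After 3 (swap(5, 3)): [0, 5, 1, 3, 2, 4]

Answer: [0, 5, 1, 3, 2, 4]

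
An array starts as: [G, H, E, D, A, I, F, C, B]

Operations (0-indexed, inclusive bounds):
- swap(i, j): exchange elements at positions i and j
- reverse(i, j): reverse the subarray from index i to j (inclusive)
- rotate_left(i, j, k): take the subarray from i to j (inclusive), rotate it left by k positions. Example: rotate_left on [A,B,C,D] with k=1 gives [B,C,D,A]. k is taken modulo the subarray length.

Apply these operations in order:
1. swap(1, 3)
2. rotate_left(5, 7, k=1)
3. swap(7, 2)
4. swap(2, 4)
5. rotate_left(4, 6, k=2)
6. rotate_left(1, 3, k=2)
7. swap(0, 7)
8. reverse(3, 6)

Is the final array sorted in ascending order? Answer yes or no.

After 1 (swap(1, 3)): [G, D, E, H, A, I, F, C, B]
After 2 (rotate_left(5, 7, k=1)): [G, D, E, H, A, F, C, I, B]
After 3 (swap(7, 2)): [G, D, I, H, A, F, C, E, B]
After 4 (swap(2, 4)): [G, D, A, H, I, F, C, E, B]
After 5 (rotate_left(4, 6, k=2)): [G, D, A, H, C, I, F, E, B]
After 6 (rotate_left(1, 3, k=2)): [G, H, D, A, C, I, F, E, B]
After 7 (swap(0, 7)): [E, H, D, A, C, I, F, G, B]
After 8 (reverse(3, 6)): [E, H, D, F, I, C, A, G, B]

Answer: no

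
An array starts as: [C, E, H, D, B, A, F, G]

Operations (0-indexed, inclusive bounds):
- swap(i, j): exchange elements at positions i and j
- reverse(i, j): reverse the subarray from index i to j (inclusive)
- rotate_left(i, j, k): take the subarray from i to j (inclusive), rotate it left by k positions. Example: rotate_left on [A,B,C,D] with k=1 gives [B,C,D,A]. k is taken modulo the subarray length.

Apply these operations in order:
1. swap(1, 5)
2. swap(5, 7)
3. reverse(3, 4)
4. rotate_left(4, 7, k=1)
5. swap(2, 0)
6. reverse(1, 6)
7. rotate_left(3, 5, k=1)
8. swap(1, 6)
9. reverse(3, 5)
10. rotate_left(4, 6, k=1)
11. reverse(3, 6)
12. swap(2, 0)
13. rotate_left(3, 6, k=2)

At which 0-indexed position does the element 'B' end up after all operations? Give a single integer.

After 1 (swap(1, 5)): [C, A, H, D, B, E, F, G]
After 2 (swap(5, 7)): [C, A, H, D, B, G, F, E]
After 3 (reverse(3, 4)): [C, A, H, B, D, G, F, E]
After 4 (rotate_left(4, 7, k=1)): [C, A, H, B, G, F, E, D]
After 5 (swap(2, 0)): [H, A, C, B, G, F, E, D]
After 6 (reverse(1, 6)): [H, E, F, G, B, C, A, D]
After 7 (rotate_left(3, 5, k=1)): [H, E, F, B, C, G, A, D]
After 8 (swap(1, 6)): [H, A, F, B, C, G, E, D]
After 9 (reverse(3, 5)): [H, A, F, G, C, B, E, D]
After 10 (rotate_left(4, 6, k=1)): [H, A, F, G, B, E, C, D]
After 11 (reverse(3, 6)): [H, A, F, C, E, B, G, D]
After 12 (swap(2, 0)): [F, A, H, C, E, B, G, D]
After 13 (rotate_left(3, 6, k=2)): [F, A, H, B, G, C, E, D]

Answer: 3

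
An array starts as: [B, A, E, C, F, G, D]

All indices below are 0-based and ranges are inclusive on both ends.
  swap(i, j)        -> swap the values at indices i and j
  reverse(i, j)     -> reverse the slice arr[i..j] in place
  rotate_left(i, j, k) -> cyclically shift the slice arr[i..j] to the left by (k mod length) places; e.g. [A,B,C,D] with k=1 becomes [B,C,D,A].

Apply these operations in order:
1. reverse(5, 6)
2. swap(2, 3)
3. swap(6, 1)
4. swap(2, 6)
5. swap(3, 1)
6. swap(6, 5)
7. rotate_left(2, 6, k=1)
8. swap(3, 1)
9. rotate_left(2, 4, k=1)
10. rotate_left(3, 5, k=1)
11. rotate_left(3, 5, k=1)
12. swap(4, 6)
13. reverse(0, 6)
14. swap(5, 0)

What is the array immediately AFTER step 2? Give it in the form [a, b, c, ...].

After 1 (reverse(5, 6)): [B, A, E, C, F, D, G]
After 2 (swap(2, 3)): [B, A, C, E, F, D, G]

Answer: [B, A, C, E, F, D, G]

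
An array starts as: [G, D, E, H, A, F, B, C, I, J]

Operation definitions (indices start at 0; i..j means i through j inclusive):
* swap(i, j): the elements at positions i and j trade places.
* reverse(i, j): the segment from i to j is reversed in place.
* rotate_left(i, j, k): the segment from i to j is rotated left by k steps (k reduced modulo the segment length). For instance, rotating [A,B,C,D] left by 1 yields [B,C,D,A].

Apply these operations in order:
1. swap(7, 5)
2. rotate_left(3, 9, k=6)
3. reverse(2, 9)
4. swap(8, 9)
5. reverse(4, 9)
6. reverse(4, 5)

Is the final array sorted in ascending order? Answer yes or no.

Answer: no

Derivation:
After 1 (swap(7, 5)): [G, D, E, H, A, C, B, F, I, J]
After 2 (rotate_left(3, 9, k=6)): [G, D, E, J, H, A, C, B, F, I]
After 3 (reverse(2, 9)): [G, D, I, F, B, C, A, H, J, E]
After 4 (swap(8, 9)): [G, D, I, F, B, C, A, H, E, J]
After 5 (reverse(4, 9)): [G, D, I, F, J, E, H, A, C, B]
After 6 (reverse(4, 5)): [G, D, I, F, E, J, H, A, C, B]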